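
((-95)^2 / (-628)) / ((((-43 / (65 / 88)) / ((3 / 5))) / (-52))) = -4575675 / 594088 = -7.70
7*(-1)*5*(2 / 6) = -35 / 3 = -11.67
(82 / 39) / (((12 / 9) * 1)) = 41 / 26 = 1.58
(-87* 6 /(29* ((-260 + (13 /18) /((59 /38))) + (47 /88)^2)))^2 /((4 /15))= 20544520463216640 /1136464506466097449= 0.02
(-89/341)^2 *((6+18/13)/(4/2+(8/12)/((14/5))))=15968736/71047691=0.22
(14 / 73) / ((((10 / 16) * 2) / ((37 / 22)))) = 1036 / 4015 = 0.26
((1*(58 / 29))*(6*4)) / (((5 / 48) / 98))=225792 / 5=45158.40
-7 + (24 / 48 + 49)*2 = 92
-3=-3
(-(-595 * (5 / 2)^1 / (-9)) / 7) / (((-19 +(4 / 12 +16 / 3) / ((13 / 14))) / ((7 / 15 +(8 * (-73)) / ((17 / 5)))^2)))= 24804386893 / 461754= 53717.75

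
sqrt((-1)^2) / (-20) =-1 / 20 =-0.05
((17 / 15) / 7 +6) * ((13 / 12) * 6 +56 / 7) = 18763 / 210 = 89.35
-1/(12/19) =-19/12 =-1.58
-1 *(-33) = 33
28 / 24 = 7 / 6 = 1.17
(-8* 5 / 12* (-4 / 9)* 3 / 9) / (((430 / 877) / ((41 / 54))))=71914 / 94041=0.76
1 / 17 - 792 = -13463 / 17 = -791.94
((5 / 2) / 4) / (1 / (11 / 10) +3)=55 / 344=0.16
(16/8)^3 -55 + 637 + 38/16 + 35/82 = 194439/328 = 592.80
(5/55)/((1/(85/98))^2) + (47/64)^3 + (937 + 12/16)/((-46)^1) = -3172291078029/159240159232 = -19.92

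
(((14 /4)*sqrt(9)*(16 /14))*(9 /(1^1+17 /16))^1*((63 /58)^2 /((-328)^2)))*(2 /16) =35721 /497629792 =0.00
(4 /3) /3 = 0.44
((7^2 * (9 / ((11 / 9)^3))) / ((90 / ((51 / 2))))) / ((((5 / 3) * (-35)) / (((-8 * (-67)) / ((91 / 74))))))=-1106000892 / 2162875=-511.36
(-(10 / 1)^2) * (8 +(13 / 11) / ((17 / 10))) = -162600 / 187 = -869.52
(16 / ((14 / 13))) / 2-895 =-6213 / 7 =-887.57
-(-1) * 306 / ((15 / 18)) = 1836 / 5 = 367.20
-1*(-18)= 18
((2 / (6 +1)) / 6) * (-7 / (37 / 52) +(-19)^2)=4331 / 259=16.72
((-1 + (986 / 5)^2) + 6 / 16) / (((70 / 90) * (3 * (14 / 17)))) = 396649593 / 19600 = 20237.22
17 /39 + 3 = 134 /39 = 3.44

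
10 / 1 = 10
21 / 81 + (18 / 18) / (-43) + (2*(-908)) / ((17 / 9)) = -18970726 / 19737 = -961.18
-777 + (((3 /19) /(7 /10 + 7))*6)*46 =-1128471 /1463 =-771.34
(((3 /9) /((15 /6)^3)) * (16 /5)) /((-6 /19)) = -1216 /5625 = -0.22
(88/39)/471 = 88/18369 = 0.00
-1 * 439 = -439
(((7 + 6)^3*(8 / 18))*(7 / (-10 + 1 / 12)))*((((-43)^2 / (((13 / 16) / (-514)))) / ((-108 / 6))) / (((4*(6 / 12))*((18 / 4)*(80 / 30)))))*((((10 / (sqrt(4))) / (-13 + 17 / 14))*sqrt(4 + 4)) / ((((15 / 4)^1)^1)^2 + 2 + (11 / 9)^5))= 279763469346816*sqrt(2) / 3319700483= 119181.02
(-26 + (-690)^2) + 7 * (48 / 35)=2380418 / 5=476083.60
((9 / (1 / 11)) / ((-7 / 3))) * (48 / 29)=-14256 / 203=-70.23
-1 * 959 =-959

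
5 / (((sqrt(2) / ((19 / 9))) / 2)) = 95 * sqrt(2) / 9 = 14.93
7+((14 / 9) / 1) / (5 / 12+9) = 2429 / 339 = 7.17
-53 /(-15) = 53 /15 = 3.53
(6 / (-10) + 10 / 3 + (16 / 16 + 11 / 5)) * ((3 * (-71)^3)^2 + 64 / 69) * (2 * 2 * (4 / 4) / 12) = 1415994918407089 / 621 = 2280185053795.63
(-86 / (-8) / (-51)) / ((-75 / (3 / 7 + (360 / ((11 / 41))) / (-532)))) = -43903 / 7461300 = -0.01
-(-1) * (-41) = -41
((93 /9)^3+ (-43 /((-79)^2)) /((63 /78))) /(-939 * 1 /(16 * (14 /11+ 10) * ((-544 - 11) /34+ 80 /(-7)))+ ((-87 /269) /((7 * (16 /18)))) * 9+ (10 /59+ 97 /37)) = 5007540336443277493600 /11395583976682623213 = 439.43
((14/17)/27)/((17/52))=728/7803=0.09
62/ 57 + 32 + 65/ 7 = 16907/ 399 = 42.37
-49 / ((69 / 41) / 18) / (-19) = 12054 / 437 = 27.58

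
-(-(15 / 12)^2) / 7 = 25 / 112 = 0.22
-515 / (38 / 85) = -43775 / 38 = -1151.97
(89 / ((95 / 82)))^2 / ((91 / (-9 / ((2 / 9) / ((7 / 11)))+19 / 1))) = -3967929898 / 9034025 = -439.22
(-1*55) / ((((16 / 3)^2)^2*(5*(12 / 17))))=-5049 / 262144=-0.02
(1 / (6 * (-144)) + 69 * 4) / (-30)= -238463 / 25920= -9.20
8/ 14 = 0.57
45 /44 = 1.02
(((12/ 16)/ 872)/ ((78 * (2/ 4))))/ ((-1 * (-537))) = 1/ 24349728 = 0.00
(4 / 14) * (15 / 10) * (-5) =-15 / 7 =-2.14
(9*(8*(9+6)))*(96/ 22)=51840/ 11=4712.73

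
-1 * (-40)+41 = 81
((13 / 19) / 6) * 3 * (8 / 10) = 26 / 95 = 0.27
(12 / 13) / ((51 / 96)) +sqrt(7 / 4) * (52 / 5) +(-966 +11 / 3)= -636875 / 663 +26 * sqrt(7) / 5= -946.84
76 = 76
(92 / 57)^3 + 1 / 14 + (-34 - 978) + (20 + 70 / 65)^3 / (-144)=-3055268824885 / 2848083147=-1072.75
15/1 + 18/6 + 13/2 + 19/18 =230/9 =25.56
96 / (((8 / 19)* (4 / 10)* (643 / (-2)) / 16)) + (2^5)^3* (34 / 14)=358059328 / 4501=79551.06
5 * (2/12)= 5/6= 0.83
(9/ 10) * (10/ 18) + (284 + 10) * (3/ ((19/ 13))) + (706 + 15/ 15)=49817/ 38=1310.97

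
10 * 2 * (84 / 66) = 280 / 11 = 25.45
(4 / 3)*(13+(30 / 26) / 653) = 441488 / 25467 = 17.34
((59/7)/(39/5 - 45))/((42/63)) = -295/868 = -0.34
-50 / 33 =-1.52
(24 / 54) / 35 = 4 / 315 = 0.01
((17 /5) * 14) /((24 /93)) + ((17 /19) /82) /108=155181559 /841320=184.45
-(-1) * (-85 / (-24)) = 3.54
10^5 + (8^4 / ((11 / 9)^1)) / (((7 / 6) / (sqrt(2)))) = 104062.36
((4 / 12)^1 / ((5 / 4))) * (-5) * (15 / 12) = -5 / 3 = -1.67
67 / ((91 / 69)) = 4623 / 91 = 50.80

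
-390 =-390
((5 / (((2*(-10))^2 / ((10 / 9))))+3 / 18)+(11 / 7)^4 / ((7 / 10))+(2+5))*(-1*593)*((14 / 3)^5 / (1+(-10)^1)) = 45615312908 / 19683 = 2317497.99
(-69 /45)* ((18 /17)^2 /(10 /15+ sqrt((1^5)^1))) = -7452 /7225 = -1.03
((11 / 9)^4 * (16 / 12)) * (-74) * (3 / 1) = -660.53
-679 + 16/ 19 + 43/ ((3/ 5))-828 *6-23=-319057/ 57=-5597.49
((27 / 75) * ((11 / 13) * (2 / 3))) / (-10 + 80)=33 / 11375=0.00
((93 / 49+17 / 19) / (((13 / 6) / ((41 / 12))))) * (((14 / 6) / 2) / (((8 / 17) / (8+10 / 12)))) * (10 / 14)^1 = 4617625 / 67032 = 68.89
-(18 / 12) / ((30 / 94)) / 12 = -47 / 120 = -0.39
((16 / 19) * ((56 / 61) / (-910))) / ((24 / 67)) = -536 / 226005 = -0.00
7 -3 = 4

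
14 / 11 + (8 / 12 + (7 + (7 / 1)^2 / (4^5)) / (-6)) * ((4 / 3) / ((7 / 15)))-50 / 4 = -1499527 / 118272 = -12.68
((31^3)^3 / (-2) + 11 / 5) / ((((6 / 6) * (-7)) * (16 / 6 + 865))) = 396594332409999 / 182210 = 2176578302.01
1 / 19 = 0.05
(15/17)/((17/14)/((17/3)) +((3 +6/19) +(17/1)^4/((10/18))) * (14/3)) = 6650/5287665703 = 0.00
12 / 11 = 1.09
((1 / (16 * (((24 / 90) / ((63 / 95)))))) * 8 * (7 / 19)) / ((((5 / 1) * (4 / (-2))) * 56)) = -189 / 231040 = -0.00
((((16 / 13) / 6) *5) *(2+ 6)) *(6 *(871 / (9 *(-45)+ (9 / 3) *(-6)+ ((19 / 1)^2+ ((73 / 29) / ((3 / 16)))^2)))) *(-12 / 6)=-324558720 / 447473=-725.31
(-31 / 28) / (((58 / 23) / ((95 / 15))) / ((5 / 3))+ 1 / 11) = -745085 / 221956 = -3.36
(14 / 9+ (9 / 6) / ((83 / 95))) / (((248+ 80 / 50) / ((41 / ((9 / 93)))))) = 31069595 / 5593536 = 5.55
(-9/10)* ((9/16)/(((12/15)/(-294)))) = 11907/64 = 186.05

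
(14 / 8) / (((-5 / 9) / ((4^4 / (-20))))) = 1008 / 25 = 40.32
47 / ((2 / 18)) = 423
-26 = -26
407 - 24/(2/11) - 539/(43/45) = -12430/43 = -289.07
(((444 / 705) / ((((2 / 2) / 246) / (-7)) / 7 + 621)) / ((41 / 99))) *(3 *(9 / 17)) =10573416 / 2718609485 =0.00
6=6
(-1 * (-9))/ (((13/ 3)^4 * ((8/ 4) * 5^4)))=729/ 35701250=0.00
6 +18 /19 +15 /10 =321 /38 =8.45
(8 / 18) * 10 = 40 / 9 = 4.44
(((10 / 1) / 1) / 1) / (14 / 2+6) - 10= -120 / 13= -9.23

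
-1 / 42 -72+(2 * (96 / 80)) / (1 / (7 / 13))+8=-62.73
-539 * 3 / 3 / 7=-77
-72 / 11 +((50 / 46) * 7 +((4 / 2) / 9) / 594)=65390 / 61479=1.06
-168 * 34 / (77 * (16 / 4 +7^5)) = -816 / 184921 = -0.00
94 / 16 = 47 / 8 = 5.88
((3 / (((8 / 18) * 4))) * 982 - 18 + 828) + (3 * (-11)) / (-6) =19781 / 8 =2472.62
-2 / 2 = -1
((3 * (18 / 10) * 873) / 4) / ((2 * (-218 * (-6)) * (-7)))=-7857 / 122080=-0.06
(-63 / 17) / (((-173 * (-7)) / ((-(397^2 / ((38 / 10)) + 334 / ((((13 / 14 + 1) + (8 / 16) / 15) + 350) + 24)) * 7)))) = 979950218625 / 1102939702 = 888.49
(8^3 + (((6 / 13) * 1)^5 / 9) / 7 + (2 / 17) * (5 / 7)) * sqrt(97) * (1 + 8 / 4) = 67877602566 * sqrt(97) / 44183867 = 15130.34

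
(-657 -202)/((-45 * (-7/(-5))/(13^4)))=389426.97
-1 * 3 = -3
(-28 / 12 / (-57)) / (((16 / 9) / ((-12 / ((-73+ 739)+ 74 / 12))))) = -63 / 153254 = -0.00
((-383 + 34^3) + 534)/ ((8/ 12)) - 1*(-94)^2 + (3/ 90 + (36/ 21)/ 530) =280178476/ 5565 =50346.54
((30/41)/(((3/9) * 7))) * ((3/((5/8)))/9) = 48/287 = 0.17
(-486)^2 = 236196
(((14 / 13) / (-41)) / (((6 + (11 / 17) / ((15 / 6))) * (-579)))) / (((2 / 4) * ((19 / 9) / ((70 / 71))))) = 17850 / 2636635339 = 0.00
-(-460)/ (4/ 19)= 2185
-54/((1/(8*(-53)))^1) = 22896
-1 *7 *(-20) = 140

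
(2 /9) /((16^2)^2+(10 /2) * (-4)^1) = 1 /294822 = 0.00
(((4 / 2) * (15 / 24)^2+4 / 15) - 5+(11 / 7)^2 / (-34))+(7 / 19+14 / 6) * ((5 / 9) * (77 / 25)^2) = 17459182021 / 1709316000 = 10.21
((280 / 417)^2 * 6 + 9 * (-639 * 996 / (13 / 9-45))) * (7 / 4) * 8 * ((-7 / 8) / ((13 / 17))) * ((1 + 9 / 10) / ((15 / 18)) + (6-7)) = -50798855233844 / 18837975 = -2696619.74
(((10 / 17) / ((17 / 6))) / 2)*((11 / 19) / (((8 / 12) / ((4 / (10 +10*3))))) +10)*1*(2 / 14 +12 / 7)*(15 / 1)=2242305 / 76874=29.17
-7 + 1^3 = -6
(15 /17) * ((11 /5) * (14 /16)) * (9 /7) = 297 /136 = 2.18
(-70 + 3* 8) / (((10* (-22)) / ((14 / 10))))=161 / 550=0.29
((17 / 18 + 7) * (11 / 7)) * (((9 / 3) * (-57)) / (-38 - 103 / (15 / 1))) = 448305 / 9422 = 47.58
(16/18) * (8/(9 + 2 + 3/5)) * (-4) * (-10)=6400/261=24.52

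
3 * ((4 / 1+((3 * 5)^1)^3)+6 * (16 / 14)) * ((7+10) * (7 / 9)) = 402917 / 3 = 134305.67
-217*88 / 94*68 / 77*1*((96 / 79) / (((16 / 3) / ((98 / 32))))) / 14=-33201 / 3713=-8.94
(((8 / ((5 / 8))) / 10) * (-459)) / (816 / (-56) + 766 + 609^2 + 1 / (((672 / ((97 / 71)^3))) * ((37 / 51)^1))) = -2074761391104 / 1312378515342725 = -0.00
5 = 5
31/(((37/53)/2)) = 3286/37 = 88.81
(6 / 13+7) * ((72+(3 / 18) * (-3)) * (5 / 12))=5335 / 24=222.29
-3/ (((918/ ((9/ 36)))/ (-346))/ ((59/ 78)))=10207/ 47736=0.21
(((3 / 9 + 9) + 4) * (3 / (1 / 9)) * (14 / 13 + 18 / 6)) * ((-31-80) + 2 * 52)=-133560 / 13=-10273.85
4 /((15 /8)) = 32 /15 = 2.13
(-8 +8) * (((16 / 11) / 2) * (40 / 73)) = 0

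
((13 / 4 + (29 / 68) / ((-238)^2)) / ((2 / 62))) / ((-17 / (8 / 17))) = -388068943 / 139145986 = -2.79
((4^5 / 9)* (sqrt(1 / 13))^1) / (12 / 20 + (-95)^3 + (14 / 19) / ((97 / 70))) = -2359040* sqrt(13) / 231095480733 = -0.00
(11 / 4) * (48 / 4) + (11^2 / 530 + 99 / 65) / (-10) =2261633 / 68900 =32.82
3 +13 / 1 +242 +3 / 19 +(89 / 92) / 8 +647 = 12659419 / 13984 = 905.28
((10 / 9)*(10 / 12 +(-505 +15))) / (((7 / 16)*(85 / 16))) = -751360 / 3213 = -233.85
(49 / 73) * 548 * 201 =5397252 / 73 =73934.96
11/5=2.20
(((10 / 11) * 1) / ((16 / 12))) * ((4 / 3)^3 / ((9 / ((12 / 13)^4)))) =40960 / 314171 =0.13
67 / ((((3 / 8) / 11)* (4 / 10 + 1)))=29480 / 21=1403.81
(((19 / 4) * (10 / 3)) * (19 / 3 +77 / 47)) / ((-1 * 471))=-0.27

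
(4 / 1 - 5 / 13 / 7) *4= 1436 / 91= 15.78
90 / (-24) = -15 / 4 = -3.75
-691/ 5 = -138.20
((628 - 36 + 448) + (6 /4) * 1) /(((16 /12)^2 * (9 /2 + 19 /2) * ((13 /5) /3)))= 281205 /5824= 48.28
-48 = -48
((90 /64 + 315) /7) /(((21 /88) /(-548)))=-5086125 /49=-103798.47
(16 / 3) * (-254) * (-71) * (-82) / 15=-525791.29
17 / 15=1.13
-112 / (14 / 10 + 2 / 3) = -1680 / 31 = -54.19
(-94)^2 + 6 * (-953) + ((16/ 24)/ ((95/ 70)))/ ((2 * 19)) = 3376808/ 1083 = 3118.01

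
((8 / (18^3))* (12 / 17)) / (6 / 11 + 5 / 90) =88 / 54621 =0.00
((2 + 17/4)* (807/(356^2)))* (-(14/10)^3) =-276801/2534720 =-0.11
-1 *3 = -3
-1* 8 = -8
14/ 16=0.88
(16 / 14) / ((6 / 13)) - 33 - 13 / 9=-2014 / 63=-31.97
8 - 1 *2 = 6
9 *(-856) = -7704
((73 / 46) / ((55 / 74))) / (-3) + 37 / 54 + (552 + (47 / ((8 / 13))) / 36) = 605603657 / 1092960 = 554.09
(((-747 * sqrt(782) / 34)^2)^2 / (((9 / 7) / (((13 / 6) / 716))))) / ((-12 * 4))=-185052285284139 / 26486272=-6986724.49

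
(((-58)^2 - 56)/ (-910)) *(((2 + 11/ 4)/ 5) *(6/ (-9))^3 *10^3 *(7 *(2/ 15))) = 1005632/ 1053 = 955.02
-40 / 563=-0.07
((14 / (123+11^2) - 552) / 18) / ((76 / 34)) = -1144729 / 83448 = -13.72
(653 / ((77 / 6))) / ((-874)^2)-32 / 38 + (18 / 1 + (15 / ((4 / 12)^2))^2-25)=535752515563 / 29409226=18217.16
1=1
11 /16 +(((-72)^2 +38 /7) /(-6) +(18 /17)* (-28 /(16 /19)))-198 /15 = -26064517 /28560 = -912.62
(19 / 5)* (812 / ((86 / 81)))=624834 / 215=2906.20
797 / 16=49.81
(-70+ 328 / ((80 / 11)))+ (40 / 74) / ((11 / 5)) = -100343 / 4070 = -24.65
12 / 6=2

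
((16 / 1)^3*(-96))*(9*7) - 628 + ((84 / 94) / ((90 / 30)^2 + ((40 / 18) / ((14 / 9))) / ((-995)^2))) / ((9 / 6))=-14524372313242184 / 586292899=-24773235.93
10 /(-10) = -1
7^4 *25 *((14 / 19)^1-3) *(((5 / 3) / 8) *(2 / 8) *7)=-90337625 / 1824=-49527.21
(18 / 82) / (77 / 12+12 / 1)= 0.01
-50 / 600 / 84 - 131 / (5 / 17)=-2244821 / 5040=-445.40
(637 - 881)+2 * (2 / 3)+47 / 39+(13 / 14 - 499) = -134595 / 182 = -739.53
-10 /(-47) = 10 /47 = 0.21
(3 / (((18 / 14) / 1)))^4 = 2401 / 81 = 29.64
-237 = -237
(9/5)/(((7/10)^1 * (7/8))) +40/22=2564/539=4.76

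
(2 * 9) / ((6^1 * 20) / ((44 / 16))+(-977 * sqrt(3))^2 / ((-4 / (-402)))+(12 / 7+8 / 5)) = 13860 / 221598716147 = 0.00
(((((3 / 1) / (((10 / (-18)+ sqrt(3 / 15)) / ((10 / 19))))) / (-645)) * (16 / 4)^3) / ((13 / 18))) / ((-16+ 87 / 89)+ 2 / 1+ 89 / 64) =-0.17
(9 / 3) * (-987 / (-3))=987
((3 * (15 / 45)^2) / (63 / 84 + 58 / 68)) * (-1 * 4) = -0.83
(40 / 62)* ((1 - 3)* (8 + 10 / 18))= -3080 / 279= -11.04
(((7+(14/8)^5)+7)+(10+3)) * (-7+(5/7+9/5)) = -1395887/7168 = -194.74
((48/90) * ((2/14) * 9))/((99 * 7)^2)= 8/5602905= 0.00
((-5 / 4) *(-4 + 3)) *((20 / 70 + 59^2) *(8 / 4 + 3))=609225 / 28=21758.04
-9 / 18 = -1 / 2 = -0.50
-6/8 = -3/4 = -0.75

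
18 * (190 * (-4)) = -13680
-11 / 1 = -11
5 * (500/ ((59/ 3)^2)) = 22500/ 3481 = 6.46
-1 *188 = -188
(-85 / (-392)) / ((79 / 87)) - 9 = -271317 / 30968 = -8.76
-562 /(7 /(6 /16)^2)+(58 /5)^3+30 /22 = 477698593 /308000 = 1550.97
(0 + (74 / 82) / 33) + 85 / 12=38483 / 5412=7.11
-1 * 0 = 0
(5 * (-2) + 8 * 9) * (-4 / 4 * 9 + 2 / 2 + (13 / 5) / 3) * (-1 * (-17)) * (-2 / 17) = 13268 / 15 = 884.53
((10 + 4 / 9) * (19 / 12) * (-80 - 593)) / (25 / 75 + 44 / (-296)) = -60261.77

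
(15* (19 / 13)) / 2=285 / 26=10.96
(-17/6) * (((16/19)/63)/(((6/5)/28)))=-0.88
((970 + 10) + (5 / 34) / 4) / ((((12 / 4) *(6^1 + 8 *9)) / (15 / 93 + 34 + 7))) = 42517915 / 246636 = 172.39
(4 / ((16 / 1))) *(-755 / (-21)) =755 / 84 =8.99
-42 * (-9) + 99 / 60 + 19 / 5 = 7669 / 20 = 383.45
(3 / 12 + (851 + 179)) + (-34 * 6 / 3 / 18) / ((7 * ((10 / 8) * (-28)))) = 9086941 / 8820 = 1030.27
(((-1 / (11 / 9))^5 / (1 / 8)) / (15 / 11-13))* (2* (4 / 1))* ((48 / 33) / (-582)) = -78732 / 15621947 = -0.01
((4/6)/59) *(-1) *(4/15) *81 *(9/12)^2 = -81/590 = -0.14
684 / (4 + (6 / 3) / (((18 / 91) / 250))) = 3078 / 11393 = 0.27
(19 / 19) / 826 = 1 / 826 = 0.00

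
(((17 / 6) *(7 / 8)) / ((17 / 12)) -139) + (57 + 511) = 1723 / 4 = 430.75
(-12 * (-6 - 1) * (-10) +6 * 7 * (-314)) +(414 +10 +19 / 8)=-108813 / 8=-13601.62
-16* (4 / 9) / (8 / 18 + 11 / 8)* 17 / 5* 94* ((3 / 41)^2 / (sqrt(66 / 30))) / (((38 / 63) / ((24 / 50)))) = -2783434752* sqrt(55) / 5753012375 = -3.59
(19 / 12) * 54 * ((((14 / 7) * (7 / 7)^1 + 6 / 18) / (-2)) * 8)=-798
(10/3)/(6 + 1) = 10/21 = 0.48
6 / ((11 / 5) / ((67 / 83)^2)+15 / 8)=1077360 / 942907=1.14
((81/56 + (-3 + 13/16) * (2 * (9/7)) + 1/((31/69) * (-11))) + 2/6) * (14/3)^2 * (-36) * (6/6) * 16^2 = 831050752/1023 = 812366.33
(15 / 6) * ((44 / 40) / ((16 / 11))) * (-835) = -101035 / 64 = -1578.67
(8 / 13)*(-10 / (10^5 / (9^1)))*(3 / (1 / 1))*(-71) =1917 / 16250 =0.12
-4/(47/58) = -232/47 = -4.94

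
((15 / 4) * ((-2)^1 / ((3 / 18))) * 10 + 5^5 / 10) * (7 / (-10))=385 / 4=96.25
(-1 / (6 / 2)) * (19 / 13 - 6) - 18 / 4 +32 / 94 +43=40.35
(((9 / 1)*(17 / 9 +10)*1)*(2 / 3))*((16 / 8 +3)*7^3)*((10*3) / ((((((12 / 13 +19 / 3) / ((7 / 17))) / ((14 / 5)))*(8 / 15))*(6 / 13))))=22794073575 / 9622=2368953.81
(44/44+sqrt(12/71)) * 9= 18 * sqrt(213)/71+9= 12.70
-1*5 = -5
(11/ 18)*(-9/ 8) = -11/ 16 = -0.69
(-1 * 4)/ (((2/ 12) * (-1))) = 24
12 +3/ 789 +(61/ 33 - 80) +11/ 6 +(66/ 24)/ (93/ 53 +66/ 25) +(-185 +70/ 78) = -217062316139/ 875988828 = -247.79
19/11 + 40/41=1219/451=2.70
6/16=3/8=0.38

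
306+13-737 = -418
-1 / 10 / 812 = -1 / 8120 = -0.00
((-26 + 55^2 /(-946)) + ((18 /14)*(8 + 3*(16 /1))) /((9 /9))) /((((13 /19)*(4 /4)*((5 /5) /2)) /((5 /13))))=349695 /7267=48.12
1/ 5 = 0.20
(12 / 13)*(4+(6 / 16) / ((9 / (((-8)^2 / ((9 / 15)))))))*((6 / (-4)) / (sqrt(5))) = -152*sqrt(5) / 65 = -5.23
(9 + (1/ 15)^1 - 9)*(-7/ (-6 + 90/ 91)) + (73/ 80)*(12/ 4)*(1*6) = 14123/ 855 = 16.52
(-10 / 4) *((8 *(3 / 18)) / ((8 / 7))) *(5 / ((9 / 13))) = -2275 / 108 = -21.06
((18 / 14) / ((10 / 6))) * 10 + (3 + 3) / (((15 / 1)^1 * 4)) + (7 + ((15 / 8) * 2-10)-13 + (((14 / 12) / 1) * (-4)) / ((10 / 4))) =-2647 / 420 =-6.30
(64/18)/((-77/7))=-32/99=-0.32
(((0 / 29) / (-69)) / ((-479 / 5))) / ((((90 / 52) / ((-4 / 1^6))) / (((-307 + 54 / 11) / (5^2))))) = 0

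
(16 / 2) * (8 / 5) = 12.80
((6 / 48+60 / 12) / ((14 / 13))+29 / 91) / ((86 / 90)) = 332685 / 62608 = 5.31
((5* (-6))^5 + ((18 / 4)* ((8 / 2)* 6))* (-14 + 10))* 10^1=-243004320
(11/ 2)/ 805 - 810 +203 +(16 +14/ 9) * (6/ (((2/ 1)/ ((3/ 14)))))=-959089/ 1610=-595.71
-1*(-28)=28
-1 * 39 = -39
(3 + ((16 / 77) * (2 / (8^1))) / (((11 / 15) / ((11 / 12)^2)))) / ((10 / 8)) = 257 / 105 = 2.45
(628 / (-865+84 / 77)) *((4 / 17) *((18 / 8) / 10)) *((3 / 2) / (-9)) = 5181 / 807755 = 0.01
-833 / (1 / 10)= -8330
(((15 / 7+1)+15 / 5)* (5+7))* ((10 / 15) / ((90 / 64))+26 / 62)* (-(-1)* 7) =643108 / 1395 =461.01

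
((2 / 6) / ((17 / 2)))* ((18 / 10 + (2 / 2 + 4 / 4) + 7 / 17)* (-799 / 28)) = -8413 / 1785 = -4.71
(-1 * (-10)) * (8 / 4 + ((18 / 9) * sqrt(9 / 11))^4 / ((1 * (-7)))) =3980 / 847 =4.70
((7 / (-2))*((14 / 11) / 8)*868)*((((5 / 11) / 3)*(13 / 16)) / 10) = -138229 / 23232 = -5.95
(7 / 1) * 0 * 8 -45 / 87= -15 / 29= -0.52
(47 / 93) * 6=94 / 31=3.03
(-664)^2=440896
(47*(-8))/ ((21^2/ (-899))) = 338024/ 441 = 766.49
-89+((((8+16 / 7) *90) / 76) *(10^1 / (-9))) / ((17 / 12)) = -222829 / 2261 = -98.55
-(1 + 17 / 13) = -2.31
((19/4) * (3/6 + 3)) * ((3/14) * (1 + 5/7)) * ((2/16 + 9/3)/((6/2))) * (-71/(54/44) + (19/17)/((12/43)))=-46959925/137088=-342.55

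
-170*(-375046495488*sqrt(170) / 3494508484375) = 12751580846592*sqrt(170) / 698901696875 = 237.89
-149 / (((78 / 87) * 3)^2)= -125309 / 6084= -20.60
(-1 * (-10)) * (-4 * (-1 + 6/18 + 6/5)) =-64/3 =-21.33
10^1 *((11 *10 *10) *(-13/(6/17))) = -1215500/3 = -405166.67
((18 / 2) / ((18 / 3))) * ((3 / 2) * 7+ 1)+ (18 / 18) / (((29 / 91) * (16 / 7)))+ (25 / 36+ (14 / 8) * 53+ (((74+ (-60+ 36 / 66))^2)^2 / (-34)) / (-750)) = 118306575961 / 1039393872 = 113.82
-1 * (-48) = 48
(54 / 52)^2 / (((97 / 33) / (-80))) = -481140 / 16393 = -29.35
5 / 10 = 1 / 2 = 0.50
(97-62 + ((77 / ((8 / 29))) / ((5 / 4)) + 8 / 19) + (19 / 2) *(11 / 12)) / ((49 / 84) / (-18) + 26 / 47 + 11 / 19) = 257919597 / 1060625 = 243.18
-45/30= -3/2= -1.50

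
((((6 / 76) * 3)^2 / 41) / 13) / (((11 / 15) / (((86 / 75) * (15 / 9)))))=1161 / 4233086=0.00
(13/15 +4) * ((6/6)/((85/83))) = 6059/1275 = 4.75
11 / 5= 2.20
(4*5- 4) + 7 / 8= 135 / 8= 16.88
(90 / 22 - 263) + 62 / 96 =-136363 / 528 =-258.26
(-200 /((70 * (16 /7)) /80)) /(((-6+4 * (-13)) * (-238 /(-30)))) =750 /3451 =0.22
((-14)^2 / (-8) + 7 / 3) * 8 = -532 / 3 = -177.33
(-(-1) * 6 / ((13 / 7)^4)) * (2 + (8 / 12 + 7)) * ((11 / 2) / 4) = 765919 / 114244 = 6.70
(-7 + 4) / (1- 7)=0.50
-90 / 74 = -1.22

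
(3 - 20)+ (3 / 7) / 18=-16.98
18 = 18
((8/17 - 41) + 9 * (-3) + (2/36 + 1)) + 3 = -19423/306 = -63.47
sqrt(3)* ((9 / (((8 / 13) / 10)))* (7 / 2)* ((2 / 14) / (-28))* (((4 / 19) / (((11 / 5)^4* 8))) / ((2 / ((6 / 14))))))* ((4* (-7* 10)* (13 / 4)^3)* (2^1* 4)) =12049171875* sqrt(3) / 249248384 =83.73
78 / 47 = 1.66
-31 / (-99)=31 / 99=0.31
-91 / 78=-7 / 6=-1.17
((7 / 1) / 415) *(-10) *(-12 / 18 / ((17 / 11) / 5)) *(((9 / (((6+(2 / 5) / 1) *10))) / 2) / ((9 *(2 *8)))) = 385 / 2167296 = 0.00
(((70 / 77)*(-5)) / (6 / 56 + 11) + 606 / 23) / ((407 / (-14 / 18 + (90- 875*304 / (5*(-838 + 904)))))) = -144838395442 / 3170374119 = -45.68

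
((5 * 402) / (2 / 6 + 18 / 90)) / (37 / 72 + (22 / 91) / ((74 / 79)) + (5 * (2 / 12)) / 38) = 17359073550 / 3656803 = 4747.06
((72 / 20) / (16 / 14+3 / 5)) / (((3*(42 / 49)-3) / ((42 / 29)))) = -6.98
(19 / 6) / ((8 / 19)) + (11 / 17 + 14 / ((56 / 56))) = 18089 / 816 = 22.17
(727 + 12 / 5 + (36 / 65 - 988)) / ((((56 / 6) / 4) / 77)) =-553509 / 65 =-8515.52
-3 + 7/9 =-20/9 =-2.22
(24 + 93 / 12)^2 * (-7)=-112903 / 16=-7056.44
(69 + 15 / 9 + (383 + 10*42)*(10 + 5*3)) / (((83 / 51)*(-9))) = -1027429 / 747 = -1375.41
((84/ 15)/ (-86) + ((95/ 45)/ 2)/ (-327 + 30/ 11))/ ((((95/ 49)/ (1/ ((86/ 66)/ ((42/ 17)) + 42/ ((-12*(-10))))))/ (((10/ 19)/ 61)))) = -14244116348/ 41075030095161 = -0.00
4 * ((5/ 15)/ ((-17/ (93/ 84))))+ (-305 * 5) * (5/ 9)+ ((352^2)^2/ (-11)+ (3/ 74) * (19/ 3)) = -110611281238907/ 79254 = -1395655503.05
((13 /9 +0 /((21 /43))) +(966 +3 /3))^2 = 75968656 /81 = 937884.64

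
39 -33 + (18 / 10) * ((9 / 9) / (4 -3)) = 39 / 5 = 7.80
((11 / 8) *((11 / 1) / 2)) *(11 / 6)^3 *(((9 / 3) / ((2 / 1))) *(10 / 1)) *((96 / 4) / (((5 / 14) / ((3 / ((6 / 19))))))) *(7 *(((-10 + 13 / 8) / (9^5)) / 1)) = -10045878227 / 22674816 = -443.04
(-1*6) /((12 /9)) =-4.50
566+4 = 570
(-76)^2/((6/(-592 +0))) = -1709696/3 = -569898.67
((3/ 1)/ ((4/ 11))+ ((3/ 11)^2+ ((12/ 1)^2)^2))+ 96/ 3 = 10055741/ 484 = 20776.32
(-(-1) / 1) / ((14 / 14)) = 1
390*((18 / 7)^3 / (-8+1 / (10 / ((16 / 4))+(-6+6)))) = -5686200 / 6517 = -872.52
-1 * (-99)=99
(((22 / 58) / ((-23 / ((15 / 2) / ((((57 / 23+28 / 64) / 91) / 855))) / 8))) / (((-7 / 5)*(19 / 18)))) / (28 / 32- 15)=-1264.96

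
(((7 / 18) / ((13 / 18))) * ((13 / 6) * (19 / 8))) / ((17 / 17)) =133 / 48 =2.77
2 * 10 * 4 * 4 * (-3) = -960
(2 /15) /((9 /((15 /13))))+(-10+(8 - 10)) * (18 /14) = -12622 /819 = -15.41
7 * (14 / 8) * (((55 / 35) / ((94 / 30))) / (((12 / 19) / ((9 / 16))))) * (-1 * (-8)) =65835 / 1504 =43.77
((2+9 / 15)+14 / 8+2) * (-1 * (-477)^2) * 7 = -202273281 / 20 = -10113664.05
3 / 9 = 1 / 3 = 0.33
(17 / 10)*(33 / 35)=1.60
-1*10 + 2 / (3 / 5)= -20 / 3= -6.67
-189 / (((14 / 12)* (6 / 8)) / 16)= -3456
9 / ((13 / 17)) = 153 / 13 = 11.77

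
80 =80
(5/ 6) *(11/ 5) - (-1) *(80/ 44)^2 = 3731/ 726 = 5.14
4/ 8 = 1/ 2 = 0.50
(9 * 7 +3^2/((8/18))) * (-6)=-999/2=-499.50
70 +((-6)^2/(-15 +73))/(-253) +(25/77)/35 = 2288033/32683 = 70.01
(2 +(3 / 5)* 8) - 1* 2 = 24 / 5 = 4.80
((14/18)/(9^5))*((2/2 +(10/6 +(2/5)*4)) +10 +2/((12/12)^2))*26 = 44408/7971615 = 0.01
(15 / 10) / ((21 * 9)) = 1 / 126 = 0.01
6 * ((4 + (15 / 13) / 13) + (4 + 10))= 18342 / 169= 108.53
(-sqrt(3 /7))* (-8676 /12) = 723* sqrt(21) /7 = 473.31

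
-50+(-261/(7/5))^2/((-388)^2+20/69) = -25332003475/508990244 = -49.77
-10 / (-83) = 10 / 83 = 0.12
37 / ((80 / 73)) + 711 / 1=59581 / 80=744.76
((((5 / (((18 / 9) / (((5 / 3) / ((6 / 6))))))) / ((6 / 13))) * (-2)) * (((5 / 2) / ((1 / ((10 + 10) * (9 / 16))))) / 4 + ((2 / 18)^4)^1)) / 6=-479783525 / 22674816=-21.16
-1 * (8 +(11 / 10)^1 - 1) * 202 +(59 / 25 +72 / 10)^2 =-965504 / 625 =-1544.81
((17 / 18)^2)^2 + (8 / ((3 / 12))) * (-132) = -4223.20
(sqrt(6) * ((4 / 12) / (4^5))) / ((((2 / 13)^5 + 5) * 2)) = 371293 * sqrt(6) / 11406317568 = 0.00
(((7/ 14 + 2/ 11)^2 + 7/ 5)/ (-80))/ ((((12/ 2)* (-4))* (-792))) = -0.00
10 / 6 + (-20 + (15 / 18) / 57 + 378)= 123011 / 342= 359.68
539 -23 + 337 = 853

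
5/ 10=1/ 2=0.50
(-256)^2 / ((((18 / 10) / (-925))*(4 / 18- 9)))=303104000 / 79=3836759.49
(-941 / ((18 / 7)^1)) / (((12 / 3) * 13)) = -7.04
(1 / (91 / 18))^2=324 / 8281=0.04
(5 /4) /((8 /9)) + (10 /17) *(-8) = -1795 /544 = -3.30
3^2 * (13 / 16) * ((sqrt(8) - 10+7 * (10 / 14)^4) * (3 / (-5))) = 196911 / 5488 - 351 * sqrt(2) / 40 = 23.47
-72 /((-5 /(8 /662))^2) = -1152 /2739025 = -0.00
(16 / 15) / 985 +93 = 1374091 / 14775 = 93.00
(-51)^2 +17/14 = 36431/14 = 2602.21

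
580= 580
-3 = -3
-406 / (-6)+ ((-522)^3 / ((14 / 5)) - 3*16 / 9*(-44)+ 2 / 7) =-1066768505 / 21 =-50798500.24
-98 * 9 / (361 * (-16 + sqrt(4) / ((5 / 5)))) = 63 / 361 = 0.17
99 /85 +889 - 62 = 70394 /85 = 828.16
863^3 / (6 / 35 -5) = -22495747645 / 169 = -133110932.81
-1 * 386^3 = -57512456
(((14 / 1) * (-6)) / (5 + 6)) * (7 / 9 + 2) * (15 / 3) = -3500 / 33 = -106.06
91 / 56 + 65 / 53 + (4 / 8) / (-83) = 100135 / 35192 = 2.85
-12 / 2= -6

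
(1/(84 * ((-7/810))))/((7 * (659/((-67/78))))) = 3015/11753924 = 0.00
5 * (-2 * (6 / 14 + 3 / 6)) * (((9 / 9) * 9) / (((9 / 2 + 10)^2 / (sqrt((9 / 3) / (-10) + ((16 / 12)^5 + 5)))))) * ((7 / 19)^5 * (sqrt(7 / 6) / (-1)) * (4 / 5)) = 249704 * sqrt(758135) / 31235988885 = 0.01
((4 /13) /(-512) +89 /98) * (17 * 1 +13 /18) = 23605681 /1467648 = 16.08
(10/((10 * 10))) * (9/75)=3/250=0.01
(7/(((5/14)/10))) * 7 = 1372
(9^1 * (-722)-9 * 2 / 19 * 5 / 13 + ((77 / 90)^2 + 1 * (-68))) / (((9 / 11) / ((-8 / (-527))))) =-288988936214 / 2372330025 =-121.82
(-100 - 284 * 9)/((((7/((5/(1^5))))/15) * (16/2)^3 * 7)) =-6225/784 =-7.94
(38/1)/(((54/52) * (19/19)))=988/27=36.59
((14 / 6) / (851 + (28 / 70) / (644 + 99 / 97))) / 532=16465 / 3194673348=0.00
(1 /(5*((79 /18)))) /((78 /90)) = 54 /1027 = 0.05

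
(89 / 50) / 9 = 89 / 450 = 0.20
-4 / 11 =-0.36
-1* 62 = -62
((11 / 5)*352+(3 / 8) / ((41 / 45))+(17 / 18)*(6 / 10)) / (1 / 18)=11444583 / 820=13956.81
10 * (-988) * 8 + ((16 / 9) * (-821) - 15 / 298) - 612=-217541327 / 2682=-81111.61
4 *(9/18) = 2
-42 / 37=-1.14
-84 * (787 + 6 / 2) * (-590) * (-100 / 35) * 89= -9955896000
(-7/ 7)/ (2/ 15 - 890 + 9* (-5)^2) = 0.00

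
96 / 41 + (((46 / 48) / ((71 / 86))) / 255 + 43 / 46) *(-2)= 47407723 / 102438090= 0.46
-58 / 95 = -0.61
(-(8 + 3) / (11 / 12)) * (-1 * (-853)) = -10236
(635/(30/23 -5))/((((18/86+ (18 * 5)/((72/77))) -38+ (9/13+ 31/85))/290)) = -9470466200/11311671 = -837.23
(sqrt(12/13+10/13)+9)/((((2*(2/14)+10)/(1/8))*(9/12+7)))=7*sqrt(286)/58032+7/496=0.02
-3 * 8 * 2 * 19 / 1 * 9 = -8208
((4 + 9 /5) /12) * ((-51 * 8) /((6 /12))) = -394.40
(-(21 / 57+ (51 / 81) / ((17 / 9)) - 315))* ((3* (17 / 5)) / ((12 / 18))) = 182733 / 38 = 4808.76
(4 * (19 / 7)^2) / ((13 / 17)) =24548 / 637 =38.54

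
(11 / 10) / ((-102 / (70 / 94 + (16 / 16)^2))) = -451 / 23970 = -0.02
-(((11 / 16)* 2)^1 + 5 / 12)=-43 / 24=-1.79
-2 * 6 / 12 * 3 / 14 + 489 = 6843 / 14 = 488.79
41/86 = 0.48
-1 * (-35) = 35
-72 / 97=-0.74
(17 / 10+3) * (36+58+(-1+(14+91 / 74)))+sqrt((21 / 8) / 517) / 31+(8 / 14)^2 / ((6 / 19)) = sqrt(21714) / 64108+55446661 / 108780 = 509.72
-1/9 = -0.11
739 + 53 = 792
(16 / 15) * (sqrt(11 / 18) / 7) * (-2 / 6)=-8 * sqrt(22) / 945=-0.04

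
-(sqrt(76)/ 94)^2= -19/ 2209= -0.01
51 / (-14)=-3.64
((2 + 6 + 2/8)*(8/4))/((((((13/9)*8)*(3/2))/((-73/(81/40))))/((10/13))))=-40150/1521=-26.40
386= 386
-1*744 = -744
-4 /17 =-0.24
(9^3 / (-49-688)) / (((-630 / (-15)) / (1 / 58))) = -243 / 598444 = -0.00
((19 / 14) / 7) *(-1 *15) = -285 / 98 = -2.91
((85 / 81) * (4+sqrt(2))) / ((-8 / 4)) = -2.84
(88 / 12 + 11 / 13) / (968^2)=29 / 3322176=0.00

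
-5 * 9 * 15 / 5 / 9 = -15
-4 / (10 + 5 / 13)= -52 / 135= -0.39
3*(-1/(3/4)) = -4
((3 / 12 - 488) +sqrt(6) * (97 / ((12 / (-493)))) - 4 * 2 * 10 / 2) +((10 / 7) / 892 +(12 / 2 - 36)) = -47821 * sqrt(6) / 12 - 3482581 / 6244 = -10319.17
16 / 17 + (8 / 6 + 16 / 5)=1396 / 255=5.47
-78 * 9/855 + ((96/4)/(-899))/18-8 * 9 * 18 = -1296.82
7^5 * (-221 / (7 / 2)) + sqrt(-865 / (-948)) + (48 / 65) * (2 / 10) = -344903602 / 325 + sqrt(205005) / 474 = -1061240.90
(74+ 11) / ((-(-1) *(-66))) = -85 / 66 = -1.29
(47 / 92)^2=2209 / 8464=0.26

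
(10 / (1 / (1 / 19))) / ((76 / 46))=115 / 361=0.32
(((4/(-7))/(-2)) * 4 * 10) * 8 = 640/7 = 91.43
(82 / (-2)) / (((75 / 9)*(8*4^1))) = -0.15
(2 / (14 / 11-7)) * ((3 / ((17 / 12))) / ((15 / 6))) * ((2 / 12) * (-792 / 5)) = 23232 / 2975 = 7.81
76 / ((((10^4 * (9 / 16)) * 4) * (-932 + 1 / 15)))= -19 / 5242125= -0.00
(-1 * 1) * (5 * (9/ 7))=-45/ 7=-6.43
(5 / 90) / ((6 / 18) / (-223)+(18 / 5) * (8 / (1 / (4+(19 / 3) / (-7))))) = 1561 / 2504694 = 0.00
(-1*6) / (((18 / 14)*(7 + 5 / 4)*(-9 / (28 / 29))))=1568 / 25839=0.06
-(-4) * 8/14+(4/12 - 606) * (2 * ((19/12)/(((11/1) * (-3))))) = 251165/4158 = 60.41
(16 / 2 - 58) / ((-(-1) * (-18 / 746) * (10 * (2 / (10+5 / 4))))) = 9325 / 8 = 1165.62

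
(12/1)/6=2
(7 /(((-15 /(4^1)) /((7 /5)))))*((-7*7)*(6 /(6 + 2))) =2401 /25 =96.04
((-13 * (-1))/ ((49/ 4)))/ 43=52/ 2107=0.02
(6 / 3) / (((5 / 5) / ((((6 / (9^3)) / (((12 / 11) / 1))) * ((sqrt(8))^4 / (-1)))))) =-704 / 729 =-0.97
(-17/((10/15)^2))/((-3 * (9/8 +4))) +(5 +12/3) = 471/41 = 11.49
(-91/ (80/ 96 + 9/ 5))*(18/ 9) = -5460/ 79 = -69.11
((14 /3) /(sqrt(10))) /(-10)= -7 * sqrt(10) /150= -0.15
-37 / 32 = -1.16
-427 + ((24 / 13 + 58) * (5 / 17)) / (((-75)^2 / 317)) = -105916249 / 248625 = -426.01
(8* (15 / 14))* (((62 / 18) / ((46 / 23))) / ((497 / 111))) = 11470 / 3479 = 3.30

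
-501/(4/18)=-4509/2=-2254.50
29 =29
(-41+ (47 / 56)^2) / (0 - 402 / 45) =1895505 / 420224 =4.51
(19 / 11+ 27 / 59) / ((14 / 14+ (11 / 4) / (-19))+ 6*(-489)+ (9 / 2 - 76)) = -107768 / 148201097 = -0.00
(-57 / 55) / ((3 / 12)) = -228 / 55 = -4.15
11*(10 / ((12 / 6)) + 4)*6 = 594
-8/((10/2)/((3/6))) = -4/5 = -0.80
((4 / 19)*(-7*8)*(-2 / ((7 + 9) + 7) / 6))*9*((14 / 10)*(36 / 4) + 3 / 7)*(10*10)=46080 / 23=2003.48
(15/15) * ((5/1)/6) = 5/6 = 0.83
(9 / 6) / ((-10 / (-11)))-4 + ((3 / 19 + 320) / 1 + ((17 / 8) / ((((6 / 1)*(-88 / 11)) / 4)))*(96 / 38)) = 120597 / 380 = 317.36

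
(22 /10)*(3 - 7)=-44 /5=-8.80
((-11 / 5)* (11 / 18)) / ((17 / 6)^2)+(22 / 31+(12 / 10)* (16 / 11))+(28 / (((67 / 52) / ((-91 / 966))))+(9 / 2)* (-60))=-614501381594 / 2277960135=-269.76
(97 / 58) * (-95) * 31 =-285665 / 58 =-4925.26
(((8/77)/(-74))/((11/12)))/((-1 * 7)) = 48/219373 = 0.00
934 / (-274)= -467 / 137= -3.41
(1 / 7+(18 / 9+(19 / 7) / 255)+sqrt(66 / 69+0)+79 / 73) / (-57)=-421627 / 7427385 - sqrt(506) / 1311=-0.07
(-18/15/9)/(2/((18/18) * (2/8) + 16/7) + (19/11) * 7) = -1562/150885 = -0.01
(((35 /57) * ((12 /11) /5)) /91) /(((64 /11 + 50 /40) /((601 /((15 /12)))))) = 38464 /384085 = 0.10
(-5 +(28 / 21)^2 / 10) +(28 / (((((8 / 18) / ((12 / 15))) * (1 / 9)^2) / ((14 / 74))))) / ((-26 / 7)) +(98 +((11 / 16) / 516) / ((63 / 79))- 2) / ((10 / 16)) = -1850056487 / 31272696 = -59.16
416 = 416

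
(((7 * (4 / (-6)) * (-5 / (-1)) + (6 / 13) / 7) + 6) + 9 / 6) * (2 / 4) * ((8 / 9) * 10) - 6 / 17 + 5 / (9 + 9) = -5860399 / 83538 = -70.15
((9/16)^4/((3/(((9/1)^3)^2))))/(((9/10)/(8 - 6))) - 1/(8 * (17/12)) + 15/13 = 142703738547/3620864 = 39411.52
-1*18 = -18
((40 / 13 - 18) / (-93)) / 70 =0.00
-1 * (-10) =10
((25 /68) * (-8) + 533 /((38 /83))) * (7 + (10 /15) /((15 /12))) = 84768419 /9690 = 8748.03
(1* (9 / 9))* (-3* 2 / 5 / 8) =-3 / 20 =-0.15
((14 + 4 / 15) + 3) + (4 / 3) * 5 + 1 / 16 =5759 / 240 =24.00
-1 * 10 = -10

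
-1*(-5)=5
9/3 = 3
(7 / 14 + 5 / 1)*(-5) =-55 / 2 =-27.50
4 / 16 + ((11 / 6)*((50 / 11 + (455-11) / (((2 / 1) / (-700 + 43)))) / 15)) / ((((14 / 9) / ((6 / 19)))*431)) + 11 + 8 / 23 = 12059819 / 3766940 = 3.20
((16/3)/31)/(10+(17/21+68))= 112/51305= 0.00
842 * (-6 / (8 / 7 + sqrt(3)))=282912 / 83 - 247548 * sqrt(3) / 83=-1757.27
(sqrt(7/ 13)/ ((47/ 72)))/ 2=36 * sqrt(91)/ 611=0.56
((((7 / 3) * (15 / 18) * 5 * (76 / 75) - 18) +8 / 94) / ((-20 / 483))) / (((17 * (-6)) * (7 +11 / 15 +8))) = -205919 / 1697076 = -0.12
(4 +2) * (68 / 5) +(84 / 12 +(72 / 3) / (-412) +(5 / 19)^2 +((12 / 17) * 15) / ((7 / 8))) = 2228137166 / 22123885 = 100.71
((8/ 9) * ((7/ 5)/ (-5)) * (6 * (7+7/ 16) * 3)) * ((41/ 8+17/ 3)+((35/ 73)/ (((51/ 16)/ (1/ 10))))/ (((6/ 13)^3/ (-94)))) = 28289611/ 236520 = 119.61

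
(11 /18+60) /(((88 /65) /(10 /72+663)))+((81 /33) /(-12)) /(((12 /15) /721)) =1682441615 /57024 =29504.10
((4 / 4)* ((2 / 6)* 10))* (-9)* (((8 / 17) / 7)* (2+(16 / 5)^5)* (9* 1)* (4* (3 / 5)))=-5468217984 / 371875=-14704.45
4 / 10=0.40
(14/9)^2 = 196/81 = 2.42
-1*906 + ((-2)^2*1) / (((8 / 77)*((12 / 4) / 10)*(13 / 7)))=-32639 / 39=-836.90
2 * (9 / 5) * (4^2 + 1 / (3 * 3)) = 58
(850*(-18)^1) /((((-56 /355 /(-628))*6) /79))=-801986839.29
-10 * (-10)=100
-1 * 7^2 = -49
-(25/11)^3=-15625/1331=-11.74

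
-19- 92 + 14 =-97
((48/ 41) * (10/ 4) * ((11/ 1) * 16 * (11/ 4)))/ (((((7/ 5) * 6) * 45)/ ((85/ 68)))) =4.68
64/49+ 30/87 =2346/1421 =1.65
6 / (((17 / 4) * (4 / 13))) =78 / 17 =4.59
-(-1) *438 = 438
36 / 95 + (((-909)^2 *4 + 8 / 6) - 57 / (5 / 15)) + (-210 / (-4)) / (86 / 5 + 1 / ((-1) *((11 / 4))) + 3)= 2055253832801 / 621870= 3304957.36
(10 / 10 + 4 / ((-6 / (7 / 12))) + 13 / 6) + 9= 106 / 9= 11.78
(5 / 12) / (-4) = -5 / 48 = -0.10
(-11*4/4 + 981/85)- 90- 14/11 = -84834/935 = -90.73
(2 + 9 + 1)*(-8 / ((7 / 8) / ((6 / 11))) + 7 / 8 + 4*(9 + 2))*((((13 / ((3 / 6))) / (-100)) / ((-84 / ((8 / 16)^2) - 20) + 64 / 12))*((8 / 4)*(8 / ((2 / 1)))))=2874807 / 1012550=2.84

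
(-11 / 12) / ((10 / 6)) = -11 / 20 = -0.55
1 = 1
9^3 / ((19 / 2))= 1458 / 19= 76.74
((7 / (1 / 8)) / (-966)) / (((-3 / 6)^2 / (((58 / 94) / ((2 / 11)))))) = -2552 / 3243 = -0.79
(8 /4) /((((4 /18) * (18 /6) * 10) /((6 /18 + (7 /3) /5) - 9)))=-123 /50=-2.46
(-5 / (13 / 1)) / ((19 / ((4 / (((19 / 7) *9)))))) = -140 / 42237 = -0.00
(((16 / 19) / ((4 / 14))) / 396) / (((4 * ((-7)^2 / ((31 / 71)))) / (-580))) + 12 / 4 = 2795581 / 934857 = 2.99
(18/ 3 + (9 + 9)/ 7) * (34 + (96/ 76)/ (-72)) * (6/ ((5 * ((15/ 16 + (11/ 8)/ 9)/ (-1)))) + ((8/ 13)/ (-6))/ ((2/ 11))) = -30375736/ 62643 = -484.90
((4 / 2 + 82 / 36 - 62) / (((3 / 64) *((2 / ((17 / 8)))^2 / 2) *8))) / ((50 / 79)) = -23721409 / 43200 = -549.11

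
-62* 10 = -620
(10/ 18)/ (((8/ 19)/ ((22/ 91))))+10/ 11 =1.23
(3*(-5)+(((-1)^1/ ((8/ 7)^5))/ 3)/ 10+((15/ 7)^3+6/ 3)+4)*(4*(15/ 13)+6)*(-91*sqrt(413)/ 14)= -6379066537*sqrt(413)/ 112394240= -1153.42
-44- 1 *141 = -185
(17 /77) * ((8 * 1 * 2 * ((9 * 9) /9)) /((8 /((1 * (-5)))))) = -1530 /77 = -19.87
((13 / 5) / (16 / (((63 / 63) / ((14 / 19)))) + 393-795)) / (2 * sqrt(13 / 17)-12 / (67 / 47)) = 0.00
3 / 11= 0.27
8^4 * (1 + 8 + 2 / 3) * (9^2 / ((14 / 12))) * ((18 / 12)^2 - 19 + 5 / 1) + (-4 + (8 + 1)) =-226105309 / 7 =-32300758.43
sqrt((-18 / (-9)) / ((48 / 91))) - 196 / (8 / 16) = -392 + sqrt(546) / 12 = -390.05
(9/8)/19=9/152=0.06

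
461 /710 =0.65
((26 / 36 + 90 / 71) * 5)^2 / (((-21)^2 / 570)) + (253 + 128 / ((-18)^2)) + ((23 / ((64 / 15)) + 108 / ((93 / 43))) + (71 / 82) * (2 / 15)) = 10662873000136801 / 24412630616640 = 436.78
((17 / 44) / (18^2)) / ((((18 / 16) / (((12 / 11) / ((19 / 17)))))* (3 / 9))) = 0.00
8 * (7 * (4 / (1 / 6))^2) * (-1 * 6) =-193536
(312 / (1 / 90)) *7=196560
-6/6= -1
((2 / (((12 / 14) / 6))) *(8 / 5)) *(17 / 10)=952 / 25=38.08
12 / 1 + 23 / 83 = 1019 / 83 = 12.28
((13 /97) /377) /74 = 1 /208162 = 0.00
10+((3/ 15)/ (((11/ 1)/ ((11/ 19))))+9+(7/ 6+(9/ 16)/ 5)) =92521/ 4560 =20.29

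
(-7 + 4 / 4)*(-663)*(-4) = -15912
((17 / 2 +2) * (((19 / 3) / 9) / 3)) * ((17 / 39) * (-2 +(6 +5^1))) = 2261 / 234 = 9.66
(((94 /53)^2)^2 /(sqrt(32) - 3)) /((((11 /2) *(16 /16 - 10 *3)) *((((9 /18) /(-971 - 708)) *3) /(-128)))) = -11672509251584 *sqrt(2) /7551190317 - 2918127312896 /2517063439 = -3345.41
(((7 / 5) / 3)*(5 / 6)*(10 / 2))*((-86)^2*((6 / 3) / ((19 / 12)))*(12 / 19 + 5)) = 102301.09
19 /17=1.12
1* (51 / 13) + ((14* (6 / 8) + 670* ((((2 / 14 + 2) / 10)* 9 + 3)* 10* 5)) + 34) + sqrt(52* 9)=165177.20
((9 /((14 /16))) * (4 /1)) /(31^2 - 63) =144 /3143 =0.05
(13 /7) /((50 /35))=13 /10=1.30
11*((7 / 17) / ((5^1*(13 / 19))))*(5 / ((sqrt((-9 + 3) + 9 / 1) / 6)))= 2926*sqrt(3) / 221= 22.93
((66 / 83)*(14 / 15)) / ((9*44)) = 7 / 3735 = 0.00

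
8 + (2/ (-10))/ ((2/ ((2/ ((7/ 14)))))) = 7.60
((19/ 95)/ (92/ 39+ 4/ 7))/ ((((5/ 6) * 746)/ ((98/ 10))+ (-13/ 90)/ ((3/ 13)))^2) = 477839817/ 27620379158440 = 0.00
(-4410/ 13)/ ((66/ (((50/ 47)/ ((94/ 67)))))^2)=-687378125/ 15351476426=-0.04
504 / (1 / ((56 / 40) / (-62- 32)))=-1764 / 235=-7.51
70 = 70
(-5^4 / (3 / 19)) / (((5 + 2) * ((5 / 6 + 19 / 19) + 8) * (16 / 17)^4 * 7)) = -10.47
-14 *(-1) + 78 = 92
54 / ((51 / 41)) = 738 / 17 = 43.41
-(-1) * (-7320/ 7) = -7320/ 7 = -1045.71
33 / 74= 0.45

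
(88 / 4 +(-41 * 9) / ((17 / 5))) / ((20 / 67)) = -98557 / 340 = -289.87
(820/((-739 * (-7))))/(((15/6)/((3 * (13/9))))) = 4264/15519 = 0.27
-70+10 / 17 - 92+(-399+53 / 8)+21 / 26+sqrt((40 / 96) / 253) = -552.94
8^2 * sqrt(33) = 64 * sqrt(33) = 367.65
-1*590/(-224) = 295/112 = 2.63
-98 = -98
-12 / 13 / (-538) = 6 / 3497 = 0.00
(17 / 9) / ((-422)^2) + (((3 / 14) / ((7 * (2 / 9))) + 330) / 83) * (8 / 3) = 69139757467 / 6518408652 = 10.61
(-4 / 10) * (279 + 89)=-736 / 5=-147.20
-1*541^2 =-292681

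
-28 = -28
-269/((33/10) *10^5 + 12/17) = -4573/5610012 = -0.00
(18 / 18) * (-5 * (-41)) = 205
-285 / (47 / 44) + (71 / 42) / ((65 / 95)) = -264.34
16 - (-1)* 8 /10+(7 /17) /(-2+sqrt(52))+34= 7* sqrt(13) /408+103667 /2040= 50.88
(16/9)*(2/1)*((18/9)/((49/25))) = 1600/441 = 3.63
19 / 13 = 1.46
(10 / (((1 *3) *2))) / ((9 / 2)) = 10 / 27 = 0.37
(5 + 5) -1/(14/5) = 135/14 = 9.64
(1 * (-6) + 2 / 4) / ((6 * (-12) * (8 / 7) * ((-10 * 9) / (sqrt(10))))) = -77 * sqrt(10) / 103680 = -0.00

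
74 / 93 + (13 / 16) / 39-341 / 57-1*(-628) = 17608765 / 28272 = 622.83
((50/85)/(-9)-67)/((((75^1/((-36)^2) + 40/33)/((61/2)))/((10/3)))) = -110162096/20519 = -5368.78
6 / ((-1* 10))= -3 / 5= -0.60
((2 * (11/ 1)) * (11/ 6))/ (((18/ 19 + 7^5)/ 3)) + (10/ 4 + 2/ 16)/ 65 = 7901851/ 166062520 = 0.05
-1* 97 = -97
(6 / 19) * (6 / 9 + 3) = 22 / 19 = 1.16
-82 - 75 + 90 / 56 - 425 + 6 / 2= -16167 / 28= -577.39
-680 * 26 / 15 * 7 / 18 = -458.37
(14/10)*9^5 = 413343/5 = 82668.60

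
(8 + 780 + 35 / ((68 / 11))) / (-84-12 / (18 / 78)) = -53969 / 9248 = -5.84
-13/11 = -1.18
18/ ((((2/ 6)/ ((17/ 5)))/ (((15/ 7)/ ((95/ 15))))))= 8262/ 133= 62.12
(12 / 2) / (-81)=-2 / 27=-0.07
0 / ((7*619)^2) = 0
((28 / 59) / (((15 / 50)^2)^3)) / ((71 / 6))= 56000000 / 1017927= 55.01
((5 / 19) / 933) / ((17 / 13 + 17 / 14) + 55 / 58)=13195 / 162343866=0.00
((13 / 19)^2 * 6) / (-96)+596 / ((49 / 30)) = 103266599 / 283024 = 364.87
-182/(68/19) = -1729/34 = -50.85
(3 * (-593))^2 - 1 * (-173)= 3165014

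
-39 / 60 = -13 / 20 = -0.65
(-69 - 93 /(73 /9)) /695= -5874 /50735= -0.12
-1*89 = -89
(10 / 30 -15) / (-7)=44 / 21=2.10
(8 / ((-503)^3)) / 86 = -4 / 5472331661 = -0.00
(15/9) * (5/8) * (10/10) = 25/24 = 1.04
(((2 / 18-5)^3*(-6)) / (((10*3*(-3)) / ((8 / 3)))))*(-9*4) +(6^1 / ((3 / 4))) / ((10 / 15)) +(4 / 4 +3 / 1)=2784208 / 3645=763.84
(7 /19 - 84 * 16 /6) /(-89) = 4249 /1691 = 2.51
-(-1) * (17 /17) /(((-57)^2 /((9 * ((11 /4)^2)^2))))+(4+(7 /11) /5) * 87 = 1825928839 /5082880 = 359.23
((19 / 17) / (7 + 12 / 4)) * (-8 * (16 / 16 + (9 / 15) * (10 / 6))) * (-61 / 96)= 1159 / 1020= 1.14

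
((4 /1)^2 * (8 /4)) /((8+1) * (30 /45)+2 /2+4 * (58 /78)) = 1248 /389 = 3.21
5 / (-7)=-5 / 7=-0.71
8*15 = 120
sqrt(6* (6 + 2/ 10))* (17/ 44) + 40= 17* sqrt(930)/ 220 + 40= 42.36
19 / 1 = 19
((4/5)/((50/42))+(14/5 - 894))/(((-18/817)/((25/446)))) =22736293/10035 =2265.70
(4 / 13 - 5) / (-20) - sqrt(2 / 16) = 61 / 260 - sqrt(2) / 4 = -0.12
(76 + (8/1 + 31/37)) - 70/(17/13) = 19693/629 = 31.31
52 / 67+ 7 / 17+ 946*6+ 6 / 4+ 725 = 14587601 / 2278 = 6403.69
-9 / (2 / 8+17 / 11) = -396 / 79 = -5.01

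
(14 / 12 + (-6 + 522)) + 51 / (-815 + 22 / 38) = 4000834 / 7737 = 517.10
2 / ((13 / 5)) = 10 / 13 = 0.77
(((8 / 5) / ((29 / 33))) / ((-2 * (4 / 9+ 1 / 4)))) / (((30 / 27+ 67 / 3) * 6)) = -7128 / 764875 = -0.01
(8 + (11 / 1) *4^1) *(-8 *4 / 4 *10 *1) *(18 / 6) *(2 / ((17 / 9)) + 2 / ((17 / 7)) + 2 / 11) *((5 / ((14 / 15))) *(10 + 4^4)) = -6864624000 / 187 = -36709219.25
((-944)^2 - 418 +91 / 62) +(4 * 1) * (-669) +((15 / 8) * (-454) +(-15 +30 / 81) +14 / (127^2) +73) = 47911435981873 / 53999892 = 887250.59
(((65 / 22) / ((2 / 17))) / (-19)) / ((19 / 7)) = -7735 / 15884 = -0.49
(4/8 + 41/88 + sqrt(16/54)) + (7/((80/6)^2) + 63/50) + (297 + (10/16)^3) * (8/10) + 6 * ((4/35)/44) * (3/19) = 240.61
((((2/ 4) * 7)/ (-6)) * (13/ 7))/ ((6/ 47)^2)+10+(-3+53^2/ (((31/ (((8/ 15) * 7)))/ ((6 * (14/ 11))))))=1858942619/ 736560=2523.82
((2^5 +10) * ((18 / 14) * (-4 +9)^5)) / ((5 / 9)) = 303750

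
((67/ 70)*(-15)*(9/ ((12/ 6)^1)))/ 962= -1809/ 26936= -0.07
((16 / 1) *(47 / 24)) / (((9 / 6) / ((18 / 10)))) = 188 / 5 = 37.60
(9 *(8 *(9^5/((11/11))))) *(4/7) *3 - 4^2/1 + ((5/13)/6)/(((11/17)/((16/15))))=7288317.82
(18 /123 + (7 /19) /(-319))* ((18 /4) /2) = 324711 /994004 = 0.33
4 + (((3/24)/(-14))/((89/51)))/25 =996749/249200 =4.00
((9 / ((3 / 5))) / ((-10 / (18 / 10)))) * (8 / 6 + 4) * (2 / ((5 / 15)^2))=-1296 / 5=-259.20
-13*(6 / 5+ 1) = -143 / 5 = -28.60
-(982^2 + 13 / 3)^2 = -8369362210225 / 9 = -929929134469.44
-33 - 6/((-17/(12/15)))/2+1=-2708/85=-31.86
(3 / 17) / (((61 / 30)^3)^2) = 0.00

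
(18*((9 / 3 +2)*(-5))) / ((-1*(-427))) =-450 / 427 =-1.05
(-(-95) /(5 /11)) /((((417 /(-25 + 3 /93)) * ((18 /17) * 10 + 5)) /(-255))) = 46750374 /228377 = 204.71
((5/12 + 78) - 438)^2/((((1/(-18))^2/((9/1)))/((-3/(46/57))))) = -257894885475/184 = -1401602638.45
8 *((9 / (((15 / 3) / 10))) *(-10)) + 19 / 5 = -7181 / 5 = -1436.20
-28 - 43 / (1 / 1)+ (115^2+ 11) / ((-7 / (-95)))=1256923 / 7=179560.43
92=92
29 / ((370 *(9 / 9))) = 29 / 370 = 0.08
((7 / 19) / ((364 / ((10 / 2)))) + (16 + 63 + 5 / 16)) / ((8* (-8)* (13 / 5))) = -1567315 / 3288064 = -0.48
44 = 44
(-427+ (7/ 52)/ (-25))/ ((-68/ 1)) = 6.28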